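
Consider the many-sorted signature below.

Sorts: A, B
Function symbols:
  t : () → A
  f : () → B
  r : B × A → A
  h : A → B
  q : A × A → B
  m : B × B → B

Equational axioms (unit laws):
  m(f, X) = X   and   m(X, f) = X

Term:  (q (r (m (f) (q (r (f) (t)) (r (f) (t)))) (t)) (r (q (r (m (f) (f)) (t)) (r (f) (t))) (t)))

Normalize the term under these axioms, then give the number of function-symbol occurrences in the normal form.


1. (q (r (m (f) (q (r (f) (t)) (r (f) (t)))) (t)) (r (q (r (m (f) (f)) (t)) (r (f) (t))) (t)))  →  (q (r (q (r (f) (t)) (r (f) (t))) (t)) (r (q (r (m (f) (f)) (t)) (r (f) (t))) (t)))
2. (q (r (q (r (f) (t)) (r (f) (t))) (t)) (r (q (r (m (f) (f)) (t)) (r (f) (t))) (t)))  →  (q (r (q (r (f) (t)) (r (f) (t))) (t)) (r (q (r (f) (t)) (r (f) (t))) (t)))
normal form: (q (r (q (r (f) (t)) (r (f) (t))) (t)) (r (q (r (f) (t)) (r (f) (t))) (t)))

size = 19


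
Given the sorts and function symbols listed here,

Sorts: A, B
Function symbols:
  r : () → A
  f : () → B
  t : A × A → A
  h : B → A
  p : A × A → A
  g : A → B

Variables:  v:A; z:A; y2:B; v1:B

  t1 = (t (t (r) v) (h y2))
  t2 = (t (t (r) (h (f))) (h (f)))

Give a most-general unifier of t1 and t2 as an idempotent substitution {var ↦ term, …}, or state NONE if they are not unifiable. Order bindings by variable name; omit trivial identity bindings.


{v ↦ (h (f)), y2 ↦ (f)}


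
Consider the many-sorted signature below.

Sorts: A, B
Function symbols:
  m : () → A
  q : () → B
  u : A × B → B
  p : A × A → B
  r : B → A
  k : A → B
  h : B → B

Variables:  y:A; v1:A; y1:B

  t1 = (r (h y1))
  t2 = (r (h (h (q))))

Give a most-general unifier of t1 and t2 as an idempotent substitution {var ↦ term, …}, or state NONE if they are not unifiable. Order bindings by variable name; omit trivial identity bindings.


{y1 ↦ (h (q))}


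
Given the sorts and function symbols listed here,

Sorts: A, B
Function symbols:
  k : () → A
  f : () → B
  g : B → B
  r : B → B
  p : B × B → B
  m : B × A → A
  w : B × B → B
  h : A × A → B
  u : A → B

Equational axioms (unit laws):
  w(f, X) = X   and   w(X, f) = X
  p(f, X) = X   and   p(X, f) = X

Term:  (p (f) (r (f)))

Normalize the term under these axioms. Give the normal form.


1. (p (f) (r (f)))  →  (r (f))

normal form = (r (f))


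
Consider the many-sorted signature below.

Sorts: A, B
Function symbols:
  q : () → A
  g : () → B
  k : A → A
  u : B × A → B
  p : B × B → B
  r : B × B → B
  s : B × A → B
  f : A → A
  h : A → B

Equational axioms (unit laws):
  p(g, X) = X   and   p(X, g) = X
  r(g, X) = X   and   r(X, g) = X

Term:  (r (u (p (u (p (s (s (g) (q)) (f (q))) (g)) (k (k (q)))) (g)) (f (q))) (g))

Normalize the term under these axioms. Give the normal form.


1. (r (u (p (u (p (s (s (g) (q)) (f (q))) (g)) (k (k (q)))) (g)) (f (q))) (g))  →  (u (p (u (p (s (s (g) (q)) (f (q))) (g)) (k (k (q)))) (g)) (f (q)))
2. (u (p (u (p (s (s (g) (q)) (f (q))) (g)) (k (k (q)))) (g)) (f (q)))  →  (u (u (p (s (s (g) (q)) (f (q))) (g)) (k (k (q)))) (f (q)))
3. (u (u (p (s (s (g) (q)) (f (q))) (g)) (k (k (q)))) (f (q)))  →  (u (u (s (s (g) (q)) (f (q))) (k (k (q)))) (f (q)))

normal form = (u (u (s (s (g) (q)) (f (q))) (k (k (q)))) (f (q)))


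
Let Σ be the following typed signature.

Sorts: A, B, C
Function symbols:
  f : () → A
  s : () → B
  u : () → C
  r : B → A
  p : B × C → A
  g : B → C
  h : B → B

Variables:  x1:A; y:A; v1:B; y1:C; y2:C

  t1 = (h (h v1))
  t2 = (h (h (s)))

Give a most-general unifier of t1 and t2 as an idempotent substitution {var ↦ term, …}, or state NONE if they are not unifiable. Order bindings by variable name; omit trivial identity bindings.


{v1 ↦ (s)}


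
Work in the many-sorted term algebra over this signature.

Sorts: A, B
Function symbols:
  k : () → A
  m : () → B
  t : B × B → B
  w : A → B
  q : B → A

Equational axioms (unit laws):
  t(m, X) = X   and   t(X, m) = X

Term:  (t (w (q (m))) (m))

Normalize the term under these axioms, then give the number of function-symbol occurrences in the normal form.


size = 3

1. (t (w (q (m))) (m))  →  (w (q (m)))
normal form: (w (q (m)))


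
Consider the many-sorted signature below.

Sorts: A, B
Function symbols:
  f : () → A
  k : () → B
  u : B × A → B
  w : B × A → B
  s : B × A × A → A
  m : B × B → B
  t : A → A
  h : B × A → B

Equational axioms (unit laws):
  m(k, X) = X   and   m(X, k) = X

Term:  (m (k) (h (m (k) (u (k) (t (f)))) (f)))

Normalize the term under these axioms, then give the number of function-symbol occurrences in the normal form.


size = 6

1. (m (k) (h (m (k) (u (k) (t (f)))) (f)))  →  (h (m (k) (u (k) (t (f)))) (f))
2. (h (m (k) (u (k) (t (f)))) (f))  →  (h (u (k) (t (f))) (f))
normal form: (h (u (k) (t (f))) (f))


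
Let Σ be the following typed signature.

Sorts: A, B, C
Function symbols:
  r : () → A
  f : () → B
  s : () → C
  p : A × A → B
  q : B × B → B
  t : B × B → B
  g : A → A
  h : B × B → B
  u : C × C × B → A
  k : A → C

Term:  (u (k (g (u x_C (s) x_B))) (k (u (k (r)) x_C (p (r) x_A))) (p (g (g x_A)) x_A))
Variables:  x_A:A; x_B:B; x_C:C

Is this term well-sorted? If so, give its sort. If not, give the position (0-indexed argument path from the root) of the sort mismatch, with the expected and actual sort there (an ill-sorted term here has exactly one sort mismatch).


well-sorted; sort = A

        x_C : C
        (s) : C
        x_B : B
      (u x_C (s) x_B) : A
    (g (u x_C (s) x_B)) : A
  (k (g (u x_C (s) x_B))) : C
        (r) : A
      (k (r)) : C
      x_C : C
        (r) : A
        x_A : A
      (p (r) x_A) : B
    (u (k (r)) x_C (p (r) x_A)) : A
  (k (u (k (r)) x_C (p (r) x_A))) : C
        x_A : A
      (g x_A) : A
    (g (g x_A)) : A
    x_A : A
  (p (g (g x_A)) x_A) : B
(u (k (g (u x_C (s) x_B))) (k (u (k (r)) x_C (p (r) x_A))) (p (g (g x_A)) x_A)) : A


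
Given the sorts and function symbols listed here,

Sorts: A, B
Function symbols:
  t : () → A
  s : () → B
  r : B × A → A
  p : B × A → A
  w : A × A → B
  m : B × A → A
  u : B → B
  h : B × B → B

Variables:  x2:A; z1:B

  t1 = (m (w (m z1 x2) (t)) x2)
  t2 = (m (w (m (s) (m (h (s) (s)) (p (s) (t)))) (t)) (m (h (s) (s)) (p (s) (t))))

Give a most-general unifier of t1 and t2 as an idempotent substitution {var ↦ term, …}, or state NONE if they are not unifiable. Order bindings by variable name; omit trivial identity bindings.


{x2 ↦ (m (h (s) (s)) (p (s) (t))), z1 ↦ (s)}


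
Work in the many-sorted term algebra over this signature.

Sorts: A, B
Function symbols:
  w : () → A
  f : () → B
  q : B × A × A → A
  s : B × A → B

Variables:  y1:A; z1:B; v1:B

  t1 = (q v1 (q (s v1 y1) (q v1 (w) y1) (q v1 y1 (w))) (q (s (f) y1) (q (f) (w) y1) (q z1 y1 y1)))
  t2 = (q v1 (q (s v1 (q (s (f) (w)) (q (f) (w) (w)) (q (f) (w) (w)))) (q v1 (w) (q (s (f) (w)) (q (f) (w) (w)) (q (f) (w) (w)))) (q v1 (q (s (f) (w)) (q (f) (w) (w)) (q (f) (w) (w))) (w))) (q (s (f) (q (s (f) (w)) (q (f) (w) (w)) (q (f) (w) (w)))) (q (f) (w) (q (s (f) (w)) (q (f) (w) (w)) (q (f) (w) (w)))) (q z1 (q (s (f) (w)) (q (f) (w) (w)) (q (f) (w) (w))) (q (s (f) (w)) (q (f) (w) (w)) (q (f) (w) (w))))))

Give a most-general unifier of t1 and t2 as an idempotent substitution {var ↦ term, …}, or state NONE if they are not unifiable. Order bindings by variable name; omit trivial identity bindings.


{y1 ↦ (q (s (f) (w)) (q (f) (w) (w)) (q (f) (w) (w)))}


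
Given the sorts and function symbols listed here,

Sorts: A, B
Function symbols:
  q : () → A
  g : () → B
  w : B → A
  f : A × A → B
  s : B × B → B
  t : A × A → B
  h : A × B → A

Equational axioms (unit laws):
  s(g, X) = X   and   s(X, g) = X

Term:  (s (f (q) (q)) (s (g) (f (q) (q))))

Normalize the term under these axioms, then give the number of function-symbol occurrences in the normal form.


1. (s (f (q) (q)) (s (g) (f (q) (q))))  →  (s (f (q) (q)) (f (q) (q)))
normal form: (s (f (q) (q)) (f (q) (q)))

size = 7


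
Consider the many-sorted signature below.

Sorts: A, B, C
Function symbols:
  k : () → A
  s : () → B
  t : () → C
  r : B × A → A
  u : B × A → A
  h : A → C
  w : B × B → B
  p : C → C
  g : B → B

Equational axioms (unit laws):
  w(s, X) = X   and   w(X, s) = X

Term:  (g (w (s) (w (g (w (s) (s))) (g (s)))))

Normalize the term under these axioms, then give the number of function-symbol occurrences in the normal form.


size = 6

1. (g (w (s) (w (g (w (s) (s))) (g (s)))))  →  (g (w (g (w (s) (s))) (g (s))))
2. (g (w (g (w (s) (s))) (g (s))))  →  (g (w (g (s)) (g (s))))
normal form: (g (w (g (s)) (g (s))))


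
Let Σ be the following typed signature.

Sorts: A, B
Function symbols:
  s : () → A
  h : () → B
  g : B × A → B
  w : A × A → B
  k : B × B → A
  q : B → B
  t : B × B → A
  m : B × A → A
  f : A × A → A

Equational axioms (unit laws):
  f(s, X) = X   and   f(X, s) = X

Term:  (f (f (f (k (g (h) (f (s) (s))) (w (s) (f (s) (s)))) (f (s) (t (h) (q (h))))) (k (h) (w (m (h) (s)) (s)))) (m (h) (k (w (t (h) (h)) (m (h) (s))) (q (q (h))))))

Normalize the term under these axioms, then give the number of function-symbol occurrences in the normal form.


size = 34

1. (f (f (f (k (g (h) (f (s) (s))) (w (s) (f (s) (s)))) (f (s) (t (h) (q (h))))) (k (h) (w (m (h) (s)) (s)))) (m (h) (k (w (t (h) (h)) (m (h) (s))) (q (q (h))))))  →  (f (f (f (k (g (h) (s)) (w (s) (f (s) (s)))) (f (s) (t (h) (q (h))))) (k (h) (w (m (h) (s)) (s)))) (m (h) (k (w (t (h) (h)) (m (h) (s))) (q (q (h))))))
2. (f (f (f (k (g (h) (s)) (w (s) (f (s) (s)))) (f (s) (t (h) (q (h))))) (k (h) (w (m (h) (s)) (s)))) (m (h) (k (w (t (h) (h)) (m (h) (s))) (q (q (h))))))  →  (f (f (f (k (g (h) (s)) (w (s) (s))) (f (s) (t (h) (q (h))))) (k (h) (w (m (h) (s)) (s)))) (m (h) (k (w (t (h) (h)) (m (h) (s))) (q (q (h))))))
3. (f (f (f (k (g (h) (s)) (w (s) (s))) (f (s) (t (h) (q (h))))) (k (h) (w (m (h) (s)) (s)))) (m (h) (k (w (t (h) (h)) (m (h) (s))) (q (q (h))))))  →  (f (f (f (k (g (h) (s)) (w (s) (s))) (t (h) (q (h)))) (k (h) (w (m (h) (s)) (s)))) (m (h) (k (w (t (h) (h)) (m (h) (s))) (q (q (h))))))
normal form: (f (f (f (k (g (h) (s)) (w (s) (s))) (t (h) (q (h)))) (k (h) (w (m (h) (s)) (s)))) (m (h) (k (w (t (h) (h)) (m (h) (s))) (q (q (h))))))


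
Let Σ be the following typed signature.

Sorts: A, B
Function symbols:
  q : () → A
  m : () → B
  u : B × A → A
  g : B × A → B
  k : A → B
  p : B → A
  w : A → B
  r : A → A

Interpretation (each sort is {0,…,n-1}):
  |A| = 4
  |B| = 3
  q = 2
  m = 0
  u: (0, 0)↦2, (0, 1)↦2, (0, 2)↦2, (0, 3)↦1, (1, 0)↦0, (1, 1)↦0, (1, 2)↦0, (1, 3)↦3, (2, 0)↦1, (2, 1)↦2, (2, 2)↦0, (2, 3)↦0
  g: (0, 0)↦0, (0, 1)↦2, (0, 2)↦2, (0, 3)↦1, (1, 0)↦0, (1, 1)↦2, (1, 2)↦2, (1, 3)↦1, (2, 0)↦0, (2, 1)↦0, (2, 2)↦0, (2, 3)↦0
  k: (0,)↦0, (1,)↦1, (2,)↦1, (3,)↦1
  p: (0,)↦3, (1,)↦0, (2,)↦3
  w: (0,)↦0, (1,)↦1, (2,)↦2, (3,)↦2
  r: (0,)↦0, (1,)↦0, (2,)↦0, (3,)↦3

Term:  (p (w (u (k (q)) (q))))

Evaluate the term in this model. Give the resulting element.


value = 3

  q = 2
  (k (q)) = k(2,) = 1
  q = 2
  (u (k (q)) (q)) = u(1, 2) = 0
  (w (u (k (q)) (q))) = w(0,) = 0
  (p (w (u (k (q)) (q)))) = p(0,) = 3


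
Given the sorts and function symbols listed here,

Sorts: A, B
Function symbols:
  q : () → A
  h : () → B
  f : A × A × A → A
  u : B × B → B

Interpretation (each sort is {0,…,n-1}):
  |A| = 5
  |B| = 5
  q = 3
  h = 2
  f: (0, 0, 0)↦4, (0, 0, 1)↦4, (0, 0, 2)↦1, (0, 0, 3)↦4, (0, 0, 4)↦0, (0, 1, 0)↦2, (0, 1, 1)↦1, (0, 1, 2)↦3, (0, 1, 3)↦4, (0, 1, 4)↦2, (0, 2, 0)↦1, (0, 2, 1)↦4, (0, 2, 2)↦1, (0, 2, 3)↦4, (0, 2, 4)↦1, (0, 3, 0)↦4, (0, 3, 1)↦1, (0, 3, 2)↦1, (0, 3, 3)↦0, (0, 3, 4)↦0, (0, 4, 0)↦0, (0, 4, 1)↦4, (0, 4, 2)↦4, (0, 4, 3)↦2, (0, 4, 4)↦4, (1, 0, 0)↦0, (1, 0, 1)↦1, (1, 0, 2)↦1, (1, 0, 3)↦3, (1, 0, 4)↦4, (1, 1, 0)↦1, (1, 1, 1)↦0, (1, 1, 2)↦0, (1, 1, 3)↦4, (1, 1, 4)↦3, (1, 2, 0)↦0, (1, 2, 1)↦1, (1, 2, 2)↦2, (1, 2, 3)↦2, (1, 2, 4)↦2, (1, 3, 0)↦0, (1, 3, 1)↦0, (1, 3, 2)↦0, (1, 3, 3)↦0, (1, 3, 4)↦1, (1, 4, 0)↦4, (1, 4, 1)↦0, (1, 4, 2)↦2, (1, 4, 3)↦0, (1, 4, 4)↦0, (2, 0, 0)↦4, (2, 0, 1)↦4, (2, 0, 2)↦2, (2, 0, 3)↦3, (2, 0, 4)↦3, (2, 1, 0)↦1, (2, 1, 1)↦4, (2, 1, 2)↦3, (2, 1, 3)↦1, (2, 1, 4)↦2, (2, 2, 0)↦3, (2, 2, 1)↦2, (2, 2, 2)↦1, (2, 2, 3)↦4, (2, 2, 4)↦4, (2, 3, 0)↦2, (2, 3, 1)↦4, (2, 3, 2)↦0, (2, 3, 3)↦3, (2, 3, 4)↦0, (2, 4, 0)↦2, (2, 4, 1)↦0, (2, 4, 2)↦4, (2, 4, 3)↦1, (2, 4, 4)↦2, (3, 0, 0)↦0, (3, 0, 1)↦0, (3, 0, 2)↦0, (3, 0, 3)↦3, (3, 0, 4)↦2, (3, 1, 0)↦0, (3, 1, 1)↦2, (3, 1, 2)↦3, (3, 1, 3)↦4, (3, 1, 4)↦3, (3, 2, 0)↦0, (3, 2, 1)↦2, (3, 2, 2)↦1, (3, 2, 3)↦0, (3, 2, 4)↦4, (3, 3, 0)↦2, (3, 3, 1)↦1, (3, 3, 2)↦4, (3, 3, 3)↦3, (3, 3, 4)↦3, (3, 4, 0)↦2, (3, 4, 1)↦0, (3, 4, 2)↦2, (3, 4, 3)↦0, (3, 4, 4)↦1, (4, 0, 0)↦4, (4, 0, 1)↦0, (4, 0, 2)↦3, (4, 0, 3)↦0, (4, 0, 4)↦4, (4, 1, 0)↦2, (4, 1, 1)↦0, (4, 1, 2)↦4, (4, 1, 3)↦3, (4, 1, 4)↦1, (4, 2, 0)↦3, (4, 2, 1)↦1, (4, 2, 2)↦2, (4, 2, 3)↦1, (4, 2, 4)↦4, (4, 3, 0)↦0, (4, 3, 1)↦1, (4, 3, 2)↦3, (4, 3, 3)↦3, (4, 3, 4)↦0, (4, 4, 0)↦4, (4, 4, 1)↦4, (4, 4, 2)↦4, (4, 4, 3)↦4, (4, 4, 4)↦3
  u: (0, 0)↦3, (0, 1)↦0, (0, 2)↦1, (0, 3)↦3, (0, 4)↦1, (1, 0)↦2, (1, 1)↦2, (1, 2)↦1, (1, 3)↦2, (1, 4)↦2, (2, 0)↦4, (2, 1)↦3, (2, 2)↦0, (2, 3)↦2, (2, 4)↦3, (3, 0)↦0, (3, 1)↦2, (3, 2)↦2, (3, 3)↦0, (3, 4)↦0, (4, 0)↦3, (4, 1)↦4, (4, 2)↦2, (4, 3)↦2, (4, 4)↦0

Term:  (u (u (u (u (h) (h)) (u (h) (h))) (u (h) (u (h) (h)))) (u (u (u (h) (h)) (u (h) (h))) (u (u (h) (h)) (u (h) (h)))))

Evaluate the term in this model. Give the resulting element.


  h = 2
  h = 2
  (u (h) (h)) = u(2, 2) = 0
  h = 2
  h = 2
  (u (h) (h)) = u(2, 2) = 0
  (u (u (h) (h)) (u (h) (h))) = u(0, 0) = 3
  h = 2
  h = 2
  h = 2
  (u (h) (h)) = u(2, 2) = 0
  (u (h) (u (h) (h))) = u(2, 0) = 4
  (u (u (u (h) (h)) (u (h) (h))) (u (h) (u (h) (h)))) = u(3, 4) = 0
  h = 2
  h = 2
  (u (h) (h)) = u(2, 2) = 0
  h = 2
  h = 2
  (u (h) (h)) = u(2, 2) = 0
  (u (u (h) (h)) (u (h) (h))) = u(0, 0) = 3
  h = 2
  h = 2
  (u (h) (h)) = u(2, 2) = 0
  h = 2
  h = 2
  (u (h) (h)) = u(2, 2) = 0
  (u (u (h) (h)) (u (h) (h))) = u(0, 0) = 3
  (u (u (u (h) (h)) (u (h) (h))) (u (u (h) (h)) (u (h) (h)))) = u(3, 3) = 0
  (u (u (u (u (h) (h)) (u (h) (h))) (u (h) (u (h) (h)))) (u (u (u (h) (h)) (u (h) (h))) (u (u (h) (h)) (u (h) (h))))) = u(0, 0) = 3

value = 3


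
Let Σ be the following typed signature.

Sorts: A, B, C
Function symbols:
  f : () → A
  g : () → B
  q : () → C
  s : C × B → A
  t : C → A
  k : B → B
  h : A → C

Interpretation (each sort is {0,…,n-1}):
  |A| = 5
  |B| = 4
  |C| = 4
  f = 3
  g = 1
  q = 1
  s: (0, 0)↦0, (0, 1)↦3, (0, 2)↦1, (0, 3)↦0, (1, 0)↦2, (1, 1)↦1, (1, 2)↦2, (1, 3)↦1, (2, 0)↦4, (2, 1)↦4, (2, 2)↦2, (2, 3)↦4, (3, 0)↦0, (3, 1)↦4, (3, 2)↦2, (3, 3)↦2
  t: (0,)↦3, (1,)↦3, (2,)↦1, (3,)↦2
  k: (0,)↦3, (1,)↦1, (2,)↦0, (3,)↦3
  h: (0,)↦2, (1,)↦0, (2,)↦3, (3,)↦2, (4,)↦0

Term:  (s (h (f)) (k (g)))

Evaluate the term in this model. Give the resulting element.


  f = 3
  (h (f)) = h(3,) = 2
  g = 1
  (k (g)) = k(1,) = 1
  (s (h (f)) (k (g))) = s(2, 1) = 4

value = 4


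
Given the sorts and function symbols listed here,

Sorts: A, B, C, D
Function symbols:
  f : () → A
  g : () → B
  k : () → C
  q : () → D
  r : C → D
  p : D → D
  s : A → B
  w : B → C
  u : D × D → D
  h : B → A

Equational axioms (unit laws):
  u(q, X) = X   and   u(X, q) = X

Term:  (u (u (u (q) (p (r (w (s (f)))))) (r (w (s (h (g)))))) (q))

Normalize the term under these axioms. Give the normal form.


1. (u (u (u (q) (p (r (w (s (f)))))) (r (w (s (h (g)))))) (q))  →  (u (u (q) (p (r (w (s (f)))))) (r (w (s (h (g))))))
2. (u (u (q) (p (r (w (s (f)))))) (r (w (s (h (g))))))  →  (u (p (r (w (s (f))))) (r (w (s (h (g))))))

normal form = (u (p (r (w (s (f))))) (r (w (s (h (g))))))


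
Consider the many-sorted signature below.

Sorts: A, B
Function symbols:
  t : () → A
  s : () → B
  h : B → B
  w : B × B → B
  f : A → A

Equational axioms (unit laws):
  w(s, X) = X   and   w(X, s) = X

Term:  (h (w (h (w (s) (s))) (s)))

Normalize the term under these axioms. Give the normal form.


1. (h (w (h (w (s) (s))) (s)))  →  (h (h (w (s) (s))))
2. (h (h (w (s) (s))))  →  (h (h (s)))

normal form = (h (h (s)))


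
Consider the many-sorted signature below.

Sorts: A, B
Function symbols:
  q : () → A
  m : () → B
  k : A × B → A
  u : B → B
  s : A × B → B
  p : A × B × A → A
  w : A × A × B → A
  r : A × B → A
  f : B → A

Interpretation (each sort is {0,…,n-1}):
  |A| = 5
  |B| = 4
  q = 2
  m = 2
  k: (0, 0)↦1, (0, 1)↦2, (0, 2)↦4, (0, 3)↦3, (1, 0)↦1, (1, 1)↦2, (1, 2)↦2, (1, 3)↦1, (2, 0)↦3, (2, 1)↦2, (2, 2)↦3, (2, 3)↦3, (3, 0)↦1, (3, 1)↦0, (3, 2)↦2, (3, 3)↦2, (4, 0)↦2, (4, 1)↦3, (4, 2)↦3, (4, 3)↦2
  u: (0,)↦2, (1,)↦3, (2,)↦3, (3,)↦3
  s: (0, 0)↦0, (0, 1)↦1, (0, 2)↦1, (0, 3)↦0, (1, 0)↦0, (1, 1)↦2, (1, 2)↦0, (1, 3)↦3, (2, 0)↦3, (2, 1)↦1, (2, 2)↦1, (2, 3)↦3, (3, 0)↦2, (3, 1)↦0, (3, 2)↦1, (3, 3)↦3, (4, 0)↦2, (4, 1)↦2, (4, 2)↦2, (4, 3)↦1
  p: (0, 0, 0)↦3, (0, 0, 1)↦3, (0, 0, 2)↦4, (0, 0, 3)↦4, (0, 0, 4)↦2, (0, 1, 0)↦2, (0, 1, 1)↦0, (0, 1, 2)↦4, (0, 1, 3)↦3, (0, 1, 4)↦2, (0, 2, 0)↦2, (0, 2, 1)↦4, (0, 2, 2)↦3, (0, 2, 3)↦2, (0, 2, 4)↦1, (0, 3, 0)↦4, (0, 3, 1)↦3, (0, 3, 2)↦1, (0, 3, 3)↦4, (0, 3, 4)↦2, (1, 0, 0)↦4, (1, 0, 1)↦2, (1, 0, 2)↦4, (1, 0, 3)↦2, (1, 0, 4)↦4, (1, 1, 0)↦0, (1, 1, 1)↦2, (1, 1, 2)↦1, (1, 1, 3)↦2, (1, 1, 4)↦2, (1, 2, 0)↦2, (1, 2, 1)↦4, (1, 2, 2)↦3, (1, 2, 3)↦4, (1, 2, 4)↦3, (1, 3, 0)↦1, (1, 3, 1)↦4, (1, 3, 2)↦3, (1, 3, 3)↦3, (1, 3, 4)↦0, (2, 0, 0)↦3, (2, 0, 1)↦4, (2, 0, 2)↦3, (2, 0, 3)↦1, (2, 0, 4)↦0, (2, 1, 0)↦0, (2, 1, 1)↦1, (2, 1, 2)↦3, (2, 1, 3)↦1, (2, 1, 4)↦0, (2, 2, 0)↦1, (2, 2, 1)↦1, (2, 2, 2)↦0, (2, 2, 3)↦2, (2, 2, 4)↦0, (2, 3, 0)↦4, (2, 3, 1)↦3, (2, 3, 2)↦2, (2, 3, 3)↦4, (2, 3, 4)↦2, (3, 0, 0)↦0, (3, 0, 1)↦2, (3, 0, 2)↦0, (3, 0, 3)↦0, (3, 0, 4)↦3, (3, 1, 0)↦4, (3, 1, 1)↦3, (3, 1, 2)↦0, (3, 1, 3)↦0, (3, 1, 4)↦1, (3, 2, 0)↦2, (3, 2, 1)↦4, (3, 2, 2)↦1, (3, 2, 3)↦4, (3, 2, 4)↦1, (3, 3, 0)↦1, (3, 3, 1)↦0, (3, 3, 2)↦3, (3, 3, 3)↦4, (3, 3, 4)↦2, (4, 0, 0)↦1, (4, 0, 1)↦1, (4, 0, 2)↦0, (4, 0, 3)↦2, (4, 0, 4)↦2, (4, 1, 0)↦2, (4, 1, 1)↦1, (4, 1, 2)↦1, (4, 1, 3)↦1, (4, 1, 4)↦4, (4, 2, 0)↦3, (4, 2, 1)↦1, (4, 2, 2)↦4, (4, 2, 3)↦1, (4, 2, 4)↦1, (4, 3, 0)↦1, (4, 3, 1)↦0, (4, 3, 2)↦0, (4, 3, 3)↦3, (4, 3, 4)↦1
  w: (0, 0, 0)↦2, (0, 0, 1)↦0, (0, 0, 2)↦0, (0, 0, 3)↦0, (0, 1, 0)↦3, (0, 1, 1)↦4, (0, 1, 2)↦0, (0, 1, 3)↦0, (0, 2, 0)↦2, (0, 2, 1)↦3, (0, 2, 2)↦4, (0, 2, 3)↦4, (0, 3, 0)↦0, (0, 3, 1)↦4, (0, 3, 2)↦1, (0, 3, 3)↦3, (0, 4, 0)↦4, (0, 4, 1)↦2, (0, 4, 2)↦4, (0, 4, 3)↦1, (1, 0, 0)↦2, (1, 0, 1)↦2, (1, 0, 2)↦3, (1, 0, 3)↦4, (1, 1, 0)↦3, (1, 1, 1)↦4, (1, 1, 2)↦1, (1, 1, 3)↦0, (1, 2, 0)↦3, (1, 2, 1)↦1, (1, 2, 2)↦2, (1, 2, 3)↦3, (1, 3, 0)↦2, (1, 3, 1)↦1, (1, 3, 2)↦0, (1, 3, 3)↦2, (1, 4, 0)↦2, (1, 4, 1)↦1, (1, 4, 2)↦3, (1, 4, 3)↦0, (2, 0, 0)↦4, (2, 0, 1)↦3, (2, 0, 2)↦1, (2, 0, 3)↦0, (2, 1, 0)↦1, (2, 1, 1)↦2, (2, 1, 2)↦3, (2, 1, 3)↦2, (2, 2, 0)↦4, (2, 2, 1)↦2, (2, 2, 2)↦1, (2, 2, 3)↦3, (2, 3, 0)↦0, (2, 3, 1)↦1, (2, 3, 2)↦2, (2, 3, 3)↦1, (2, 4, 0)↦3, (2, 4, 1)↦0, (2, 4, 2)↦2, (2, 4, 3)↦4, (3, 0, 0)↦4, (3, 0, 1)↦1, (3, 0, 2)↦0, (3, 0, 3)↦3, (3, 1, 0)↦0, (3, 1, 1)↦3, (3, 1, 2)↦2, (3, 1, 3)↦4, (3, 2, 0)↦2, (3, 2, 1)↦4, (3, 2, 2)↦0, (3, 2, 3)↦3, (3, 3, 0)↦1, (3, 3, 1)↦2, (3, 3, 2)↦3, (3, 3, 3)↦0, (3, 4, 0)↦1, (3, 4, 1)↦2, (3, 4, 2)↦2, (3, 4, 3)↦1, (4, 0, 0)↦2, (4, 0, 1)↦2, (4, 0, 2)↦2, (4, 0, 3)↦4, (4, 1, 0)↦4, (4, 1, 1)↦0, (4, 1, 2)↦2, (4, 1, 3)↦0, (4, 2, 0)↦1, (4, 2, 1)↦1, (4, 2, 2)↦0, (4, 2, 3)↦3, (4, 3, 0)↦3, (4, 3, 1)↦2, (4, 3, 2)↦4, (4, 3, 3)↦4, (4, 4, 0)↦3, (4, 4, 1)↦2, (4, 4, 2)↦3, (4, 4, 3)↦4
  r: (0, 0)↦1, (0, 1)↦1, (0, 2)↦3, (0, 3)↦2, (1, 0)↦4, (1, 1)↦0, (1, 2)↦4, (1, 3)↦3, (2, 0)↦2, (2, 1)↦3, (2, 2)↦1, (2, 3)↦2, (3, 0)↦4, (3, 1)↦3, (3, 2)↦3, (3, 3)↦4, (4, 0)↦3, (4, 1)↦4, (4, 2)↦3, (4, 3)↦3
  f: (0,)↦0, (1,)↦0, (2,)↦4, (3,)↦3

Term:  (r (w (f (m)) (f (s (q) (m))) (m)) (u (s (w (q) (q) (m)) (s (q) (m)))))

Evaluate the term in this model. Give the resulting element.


  m = 2
  (f (m)) = f(2,) = 4
  q = 2
  m = 2
  (s (q) (m)) = s(2, 2) = 1
  (f (s (q) (m))) = f(1,) = 0
  m = 2
  (w (f (m)) (f (s (q) (m))) (m)) = w(4, 0, 2) = 2
  q = 2
  q = 2
  m = 2
  (w (q) (q) (m)) = w(2, 2, 2) = 1
  q = 2
  m = 2
  (s (q) (m)) = s(2, 2) = 1
  (s (w (q) (q) (m)) (s (q) (m))) = s(1, 1) = 2
  (u (s (w (q) (q) (m)) (s (q) (m)))) = u(2,) = 3
  (r (w (f (m)) (f (s (q) (m))) (m)) (u (s (w (q) (q) (m)) (s (q) (m))))) = r(2, 3) = 2

value = 2


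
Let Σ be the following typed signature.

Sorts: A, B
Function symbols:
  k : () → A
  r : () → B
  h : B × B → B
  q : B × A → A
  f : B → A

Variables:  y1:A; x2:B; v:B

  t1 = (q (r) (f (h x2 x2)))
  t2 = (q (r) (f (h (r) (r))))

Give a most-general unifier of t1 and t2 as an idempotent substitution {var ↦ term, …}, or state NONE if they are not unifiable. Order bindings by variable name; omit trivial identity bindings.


{x2 ↦ (r)}


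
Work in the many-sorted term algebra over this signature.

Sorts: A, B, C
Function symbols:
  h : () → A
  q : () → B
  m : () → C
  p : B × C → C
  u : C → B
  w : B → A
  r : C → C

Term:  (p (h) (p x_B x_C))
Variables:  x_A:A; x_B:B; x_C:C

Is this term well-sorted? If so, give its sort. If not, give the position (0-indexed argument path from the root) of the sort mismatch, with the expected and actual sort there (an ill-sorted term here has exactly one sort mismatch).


ill-sorted at position [0]: expected B, got A

  (h) : A
    x_B : B
    x_C : C
  (p x_B x_C) : C
(p (h) (p x_B x_C)) : ✗ arg 0 at [0] has sort A, expected B


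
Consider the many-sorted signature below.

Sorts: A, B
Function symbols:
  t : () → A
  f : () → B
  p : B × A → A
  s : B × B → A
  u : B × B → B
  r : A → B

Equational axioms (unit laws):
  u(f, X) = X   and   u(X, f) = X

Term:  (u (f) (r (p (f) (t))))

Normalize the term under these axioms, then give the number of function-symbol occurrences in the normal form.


size = 4

1. (u (f) (r (p (f) (t))))  →  (r (p (f) (t)))
normal form: (r (p (f) (t)))


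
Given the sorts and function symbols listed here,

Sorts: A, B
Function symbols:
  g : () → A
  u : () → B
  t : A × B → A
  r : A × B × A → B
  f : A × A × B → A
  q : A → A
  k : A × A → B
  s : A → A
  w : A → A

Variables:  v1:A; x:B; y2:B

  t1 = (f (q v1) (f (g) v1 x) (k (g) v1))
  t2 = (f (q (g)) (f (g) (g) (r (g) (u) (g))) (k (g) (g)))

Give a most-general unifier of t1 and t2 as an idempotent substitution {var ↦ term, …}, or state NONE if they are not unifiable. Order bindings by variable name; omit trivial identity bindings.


{v1 ↦ (g), x ↦ (r (g) (u) (g))}


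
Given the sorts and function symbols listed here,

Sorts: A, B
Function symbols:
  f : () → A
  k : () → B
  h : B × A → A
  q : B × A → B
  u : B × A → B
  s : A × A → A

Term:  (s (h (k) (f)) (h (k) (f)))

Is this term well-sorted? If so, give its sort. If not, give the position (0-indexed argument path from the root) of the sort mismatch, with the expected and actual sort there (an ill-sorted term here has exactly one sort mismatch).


    (k) : B
    (f) : A
  (h (k) (f)) : A
    (k) : B
    (f) : A
  (h (k) (f)) : A
(s (h (k) (f)) (h (k) (f))) : A

well-sorted; sort = A


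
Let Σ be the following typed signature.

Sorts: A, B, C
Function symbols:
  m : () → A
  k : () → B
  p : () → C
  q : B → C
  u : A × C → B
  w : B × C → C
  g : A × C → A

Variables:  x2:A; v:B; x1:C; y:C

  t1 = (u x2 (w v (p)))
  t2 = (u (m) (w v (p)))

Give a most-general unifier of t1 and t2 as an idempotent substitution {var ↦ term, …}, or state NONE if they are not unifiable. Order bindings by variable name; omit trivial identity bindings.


{x2 ↦ (m)}


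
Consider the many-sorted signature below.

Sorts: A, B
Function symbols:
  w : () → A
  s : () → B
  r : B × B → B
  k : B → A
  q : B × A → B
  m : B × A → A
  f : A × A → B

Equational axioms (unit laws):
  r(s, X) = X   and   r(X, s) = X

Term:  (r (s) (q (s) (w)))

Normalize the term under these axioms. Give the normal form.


normal form = (q (s) (w))

1. (r (s) (q (s) (w)))  →  (q (s) (w))


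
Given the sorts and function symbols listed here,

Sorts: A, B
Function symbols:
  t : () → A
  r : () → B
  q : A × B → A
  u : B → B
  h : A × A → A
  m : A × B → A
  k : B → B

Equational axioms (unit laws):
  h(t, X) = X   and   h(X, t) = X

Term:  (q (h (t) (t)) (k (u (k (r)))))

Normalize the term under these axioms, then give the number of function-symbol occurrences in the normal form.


1. (q (h (t) (t)) (k (u (k (r)))))  →  (q (t) (k (u (k (r)))))
normal form: (q (t) (k (u (k (r)))))

size = 6


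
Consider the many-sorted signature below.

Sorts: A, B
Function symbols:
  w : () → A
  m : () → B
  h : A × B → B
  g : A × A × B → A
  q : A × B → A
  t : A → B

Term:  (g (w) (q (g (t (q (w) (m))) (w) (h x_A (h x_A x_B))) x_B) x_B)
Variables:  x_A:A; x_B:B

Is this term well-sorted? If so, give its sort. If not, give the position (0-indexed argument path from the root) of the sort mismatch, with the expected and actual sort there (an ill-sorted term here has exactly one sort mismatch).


  (w) : A
          (w) : A
          (m) : B
        (q (w) (m)) : A
      (t (q (w) (m))) : B
      (w) : A
        x_A : A
          x_A : A
          x_B : B
        (h x_A x_B) : B
      (h x_A (h x_A x_B)) : B
    (g (t (q (w) (m))) (w) (h x_A (h x_A x_B))) : ✗ arg 0 at [1, 0, 0] has sort B, expected A
    x_B : B
  x_B : B

ill-sorted at position [1, 0, 0]: expected A, got B


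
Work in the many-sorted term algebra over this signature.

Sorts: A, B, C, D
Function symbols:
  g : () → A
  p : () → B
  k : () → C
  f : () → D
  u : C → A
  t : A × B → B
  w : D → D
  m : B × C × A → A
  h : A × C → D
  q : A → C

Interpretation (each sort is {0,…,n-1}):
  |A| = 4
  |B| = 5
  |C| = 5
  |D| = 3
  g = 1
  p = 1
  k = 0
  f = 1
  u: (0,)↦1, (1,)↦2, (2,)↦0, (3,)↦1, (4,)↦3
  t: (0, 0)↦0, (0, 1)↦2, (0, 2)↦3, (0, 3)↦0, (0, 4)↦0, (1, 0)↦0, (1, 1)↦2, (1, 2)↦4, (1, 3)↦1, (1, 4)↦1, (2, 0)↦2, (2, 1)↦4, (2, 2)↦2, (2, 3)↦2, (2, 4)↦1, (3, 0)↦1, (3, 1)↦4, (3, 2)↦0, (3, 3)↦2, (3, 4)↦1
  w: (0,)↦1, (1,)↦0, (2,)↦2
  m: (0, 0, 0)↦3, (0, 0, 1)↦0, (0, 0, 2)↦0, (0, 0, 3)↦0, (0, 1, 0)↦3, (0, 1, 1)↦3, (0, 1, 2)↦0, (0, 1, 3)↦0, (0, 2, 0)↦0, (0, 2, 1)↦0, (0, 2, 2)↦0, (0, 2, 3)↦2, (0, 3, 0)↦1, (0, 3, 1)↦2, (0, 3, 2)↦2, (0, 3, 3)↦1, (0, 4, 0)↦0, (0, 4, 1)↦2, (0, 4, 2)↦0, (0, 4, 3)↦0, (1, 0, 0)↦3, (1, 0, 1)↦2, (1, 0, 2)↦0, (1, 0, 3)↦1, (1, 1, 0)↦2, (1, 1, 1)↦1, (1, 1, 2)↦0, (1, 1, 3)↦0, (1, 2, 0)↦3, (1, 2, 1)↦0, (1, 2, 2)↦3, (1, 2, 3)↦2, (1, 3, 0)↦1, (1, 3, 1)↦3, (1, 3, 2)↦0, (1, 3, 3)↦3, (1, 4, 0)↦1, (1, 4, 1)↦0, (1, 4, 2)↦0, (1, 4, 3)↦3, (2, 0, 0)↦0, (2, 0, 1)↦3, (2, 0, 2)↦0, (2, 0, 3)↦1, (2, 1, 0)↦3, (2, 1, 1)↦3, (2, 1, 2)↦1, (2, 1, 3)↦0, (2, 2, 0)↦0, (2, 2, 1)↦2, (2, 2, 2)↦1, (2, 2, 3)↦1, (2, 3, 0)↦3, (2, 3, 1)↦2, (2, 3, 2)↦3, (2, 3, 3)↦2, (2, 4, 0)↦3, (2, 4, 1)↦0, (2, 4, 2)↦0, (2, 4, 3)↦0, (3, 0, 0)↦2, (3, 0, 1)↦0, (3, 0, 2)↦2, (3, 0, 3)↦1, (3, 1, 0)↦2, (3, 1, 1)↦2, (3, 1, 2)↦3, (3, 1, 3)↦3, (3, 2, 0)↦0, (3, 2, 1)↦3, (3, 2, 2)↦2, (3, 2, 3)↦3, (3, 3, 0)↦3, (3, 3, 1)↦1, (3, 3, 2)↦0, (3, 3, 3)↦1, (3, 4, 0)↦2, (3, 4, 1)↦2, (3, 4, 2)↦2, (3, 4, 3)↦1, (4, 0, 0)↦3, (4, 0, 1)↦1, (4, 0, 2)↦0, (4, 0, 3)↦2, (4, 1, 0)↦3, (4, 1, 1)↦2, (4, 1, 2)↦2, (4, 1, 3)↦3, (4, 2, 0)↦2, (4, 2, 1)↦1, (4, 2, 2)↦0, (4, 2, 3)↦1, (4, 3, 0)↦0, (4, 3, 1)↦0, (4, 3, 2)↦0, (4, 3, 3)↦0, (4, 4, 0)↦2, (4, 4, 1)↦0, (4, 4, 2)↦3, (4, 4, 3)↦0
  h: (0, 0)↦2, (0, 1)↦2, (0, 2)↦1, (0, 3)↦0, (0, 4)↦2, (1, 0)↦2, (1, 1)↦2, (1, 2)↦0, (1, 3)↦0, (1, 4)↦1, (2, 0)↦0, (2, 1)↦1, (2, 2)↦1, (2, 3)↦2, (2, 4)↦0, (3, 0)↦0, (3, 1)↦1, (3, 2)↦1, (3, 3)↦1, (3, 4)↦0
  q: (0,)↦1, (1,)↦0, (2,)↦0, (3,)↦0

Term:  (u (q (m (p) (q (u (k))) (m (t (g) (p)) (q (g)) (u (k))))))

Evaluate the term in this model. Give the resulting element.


  p = 1
  k = 0
  (u (k)) = u(0,) = 1
  (q (u (k))) = q(1,) = 0
  g = 1
  p = 1
  (t (g) (p)) = t(1, 1) = 2
  g = 1
  (q (g)) = q(1,) = 0
  k = 0
  (u (k)) = u(0,) = 1
  (m (t (g) (p)) (q (g)) (u (k))) = m(2, 0, 1) = 3
  (m (p) (q (u (k))) (m (t (g) (p)) (q (g)) (u (k)))) = m(1, 0, 3) = 1
  (q (m (p) (q (u (k))) (m (t (g) (p)) (q (g)) (u (k))))) = q(1,) = 0
  (u (q (m (p) (q (u (k))) (m (t (g) (p)) (q (g)) (u (k)))))) = u(0,) = 1

value = 1


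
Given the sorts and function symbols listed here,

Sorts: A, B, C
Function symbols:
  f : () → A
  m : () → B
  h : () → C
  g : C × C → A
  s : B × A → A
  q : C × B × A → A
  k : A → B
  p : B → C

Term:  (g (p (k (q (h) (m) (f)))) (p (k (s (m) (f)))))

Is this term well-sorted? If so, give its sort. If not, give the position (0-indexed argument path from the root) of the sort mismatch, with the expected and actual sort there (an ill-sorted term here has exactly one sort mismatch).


well-sorted; sort = A

        (h) : C
        (m) : B
        (f) : A
      (q (h) (m) (f)) : A
    (k (q (h) (m) (f))) : B
  (p (k (q (h) (m) (f)))) : C
        (m) : B
        (f) : A
      (s (m) (f)) : A
    (k (s (m) (f))) : B
  (p (k (s (m) (f)))) : C
(g (p (k (q (h) (m) (f)))) (p (k (s (m) (f))))) : A


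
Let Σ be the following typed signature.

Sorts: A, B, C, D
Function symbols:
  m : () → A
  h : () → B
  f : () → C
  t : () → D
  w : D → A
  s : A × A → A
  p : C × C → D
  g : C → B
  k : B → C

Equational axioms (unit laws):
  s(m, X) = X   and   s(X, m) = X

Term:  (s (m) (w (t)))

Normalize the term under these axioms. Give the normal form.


normal form = (w (t))

1. (s (m) (w (t)))  →  (w (t))


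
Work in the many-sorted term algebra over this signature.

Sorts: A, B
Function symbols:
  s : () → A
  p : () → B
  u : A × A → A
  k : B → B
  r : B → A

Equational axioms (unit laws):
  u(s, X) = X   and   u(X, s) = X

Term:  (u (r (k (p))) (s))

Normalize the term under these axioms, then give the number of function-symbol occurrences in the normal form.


1. (u (r (k (p))) (s))  →  (r (k (p)))
normal form: (r (k (p)))

size = 3


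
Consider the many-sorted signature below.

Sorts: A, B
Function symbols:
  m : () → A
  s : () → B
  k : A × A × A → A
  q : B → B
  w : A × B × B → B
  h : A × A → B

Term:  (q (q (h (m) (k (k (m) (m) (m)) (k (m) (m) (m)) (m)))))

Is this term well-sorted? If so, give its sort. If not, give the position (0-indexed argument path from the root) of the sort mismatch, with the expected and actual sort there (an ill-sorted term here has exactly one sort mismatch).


well-sorted; sort = B

      (m) : A
          (m) : A
          (m) : A
          (m) : A
        (k (m) (m) (m)) : A
          (m) : A
          (m) : A
          (m) : A
        (k (m) (m) (m)) : A
        (m) : A
      (k (k (m) (m) (m)) (k (m) (m) (m)) (m)) : A
    (h (m) (k (k (m) (m) (m)) (k (m) (m) (m)) (m))) : B
  (q (h (m) (k (k (m) (m) (m)) (k (m) (m) (m)) (m)))) : B
(q (q (h (m) (k (k (m) (m) (m)) (k (m) (m) (m)) (m))))) : B


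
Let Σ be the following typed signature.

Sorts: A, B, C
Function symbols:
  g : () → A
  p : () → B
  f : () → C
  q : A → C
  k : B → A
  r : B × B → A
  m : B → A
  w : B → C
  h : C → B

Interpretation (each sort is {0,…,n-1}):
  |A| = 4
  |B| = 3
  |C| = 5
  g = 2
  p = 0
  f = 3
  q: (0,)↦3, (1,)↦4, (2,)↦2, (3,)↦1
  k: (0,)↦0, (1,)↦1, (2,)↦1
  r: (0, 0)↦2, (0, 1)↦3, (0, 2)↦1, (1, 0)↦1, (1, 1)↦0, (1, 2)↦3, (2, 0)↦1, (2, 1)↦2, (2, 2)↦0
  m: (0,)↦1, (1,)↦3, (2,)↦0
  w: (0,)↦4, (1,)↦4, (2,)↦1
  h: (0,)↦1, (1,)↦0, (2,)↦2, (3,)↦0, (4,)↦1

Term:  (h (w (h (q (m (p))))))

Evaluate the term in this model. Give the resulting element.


value = 1

  p = 0
  (m (p)) = m(0,) = 1
  (q (m (p))) = q(1,) = 4
  (h (q (m (p)))) = h(4,) = 1
  (w (h (q (m (p))))) = w(1,) = 4
  (h (w (h (q (m (p)))))) = h(4,) = 1


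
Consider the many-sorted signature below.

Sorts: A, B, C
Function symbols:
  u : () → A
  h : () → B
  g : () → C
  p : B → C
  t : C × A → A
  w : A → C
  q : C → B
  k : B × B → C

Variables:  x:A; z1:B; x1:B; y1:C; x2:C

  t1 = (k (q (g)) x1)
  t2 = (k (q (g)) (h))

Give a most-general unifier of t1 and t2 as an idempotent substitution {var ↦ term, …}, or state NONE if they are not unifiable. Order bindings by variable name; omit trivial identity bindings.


{x1 ↦ (h)}


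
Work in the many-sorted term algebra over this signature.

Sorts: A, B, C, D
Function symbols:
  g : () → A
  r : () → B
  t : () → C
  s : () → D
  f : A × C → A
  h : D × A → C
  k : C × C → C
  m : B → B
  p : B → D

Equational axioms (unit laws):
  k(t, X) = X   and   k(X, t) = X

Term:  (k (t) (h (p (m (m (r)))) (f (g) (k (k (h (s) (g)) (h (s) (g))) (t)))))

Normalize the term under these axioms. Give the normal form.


1. (k (t) (h (p (m (m (r)))) (f (g) (k (k (h (s) (g)) (h (s) (g))) (t)))))  →  (h (p (m (m (r)))) (f (g) (k (k (h (s) (g)) (h (s) (g))) (t))))
2. (h (p (m (m (r)))) (f (g) (k (k (h (s) (g)) (h (s) (g))) (t))))  →  (h (p (m (m (r)))) (f (g) (k (h (s) (g)) (h (s) (g)))))

normal form = (h (p (m (m (r)))) (f (g) (k (h (s) (g)) (h (s) (g)))))


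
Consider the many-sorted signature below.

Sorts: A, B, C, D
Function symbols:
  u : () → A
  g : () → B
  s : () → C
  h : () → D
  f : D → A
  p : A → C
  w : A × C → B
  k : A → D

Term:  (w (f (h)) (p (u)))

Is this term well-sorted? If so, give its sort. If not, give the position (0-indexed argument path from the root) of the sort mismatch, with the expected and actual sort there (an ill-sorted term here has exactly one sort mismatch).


well-sorted; sort = B

    (h) : D
  (f (h)) : A
    (u) : A
  (p (u)) : C
(w (f (h)) (p (u))) : B


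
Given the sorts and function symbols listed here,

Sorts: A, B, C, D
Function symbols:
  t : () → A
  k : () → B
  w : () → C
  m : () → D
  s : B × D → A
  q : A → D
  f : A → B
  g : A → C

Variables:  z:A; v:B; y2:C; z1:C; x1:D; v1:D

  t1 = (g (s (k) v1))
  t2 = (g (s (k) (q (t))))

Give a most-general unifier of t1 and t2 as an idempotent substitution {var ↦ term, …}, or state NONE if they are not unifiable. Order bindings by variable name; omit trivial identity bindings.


{v1 ↦ (q (t))}


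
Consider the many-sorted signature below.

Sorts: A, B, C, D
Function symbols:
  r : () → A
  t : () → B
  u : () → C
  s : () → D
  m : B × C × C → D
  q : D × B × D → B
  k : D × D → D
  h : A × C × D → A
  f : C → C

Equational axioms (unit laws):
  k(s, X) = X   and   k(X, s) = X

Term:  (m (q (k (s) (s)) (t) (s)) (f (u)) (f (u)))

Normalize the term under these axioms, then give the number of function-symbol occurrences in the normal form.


1. (m (q (k (s) (s)) (t) (s)) (f (u)) (f (u)))  →  (m (q (s) (t) (s)) (f (u)) (f (u)))
normal form: (m (q (s) (t) (s)) (f (u)) (f (u)))

size = 9


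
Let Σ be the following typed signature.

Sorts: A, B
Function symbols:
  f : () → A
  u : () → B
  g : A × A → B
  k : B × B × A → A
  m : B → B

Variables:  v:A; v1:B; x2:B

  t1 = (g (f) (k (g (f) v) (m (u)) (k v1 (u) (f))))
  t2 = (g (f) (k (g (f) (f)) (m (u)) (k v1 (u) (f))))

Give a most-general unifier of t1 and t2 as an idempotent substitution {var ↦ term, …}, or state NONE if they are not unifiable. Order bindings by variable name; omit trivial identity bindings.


{v ↦ (f)}


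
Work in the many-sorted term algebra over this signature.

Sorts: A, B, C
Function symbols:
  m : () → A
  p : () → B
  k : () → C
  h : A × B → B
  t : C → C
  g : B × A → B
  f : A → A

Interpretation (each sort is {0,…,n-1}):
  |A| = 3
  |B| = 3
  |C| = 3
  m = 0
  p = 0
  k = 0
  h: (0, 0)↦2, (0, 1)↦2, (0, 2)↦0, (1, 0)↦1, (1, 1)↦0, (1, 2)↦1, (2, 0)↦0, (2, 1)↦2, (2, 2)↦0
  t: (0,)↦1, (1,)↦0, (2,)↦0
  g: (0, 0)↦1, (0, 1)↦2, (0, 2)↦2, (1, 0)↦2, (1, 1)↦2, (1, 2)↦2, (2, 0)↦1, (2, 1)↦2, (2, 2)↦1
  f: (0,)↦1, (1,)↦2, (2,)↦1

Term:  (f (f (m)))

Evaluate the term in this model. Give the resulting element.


  m = 0
  (f (m)) = f(0,) = 1
  (f (f (m))) = f(1,) = 2

value = 2


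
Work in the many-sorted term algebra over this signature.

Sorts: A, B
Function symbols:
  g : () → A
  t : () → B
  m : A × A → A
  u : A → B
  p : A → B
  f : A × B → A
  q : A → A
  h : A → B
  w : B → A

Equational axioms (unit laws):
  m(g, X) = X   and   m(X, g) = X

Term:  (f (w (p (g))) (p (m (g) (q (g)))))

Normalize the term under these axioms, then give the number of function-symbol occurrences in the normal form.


size = 7

1. (f (w (p (g))) (p (m (g) (q (g)))))  →  (f (w (p (g))) (p (q (g))))
normal form: (f (w (p (g))) (p (q (g))))


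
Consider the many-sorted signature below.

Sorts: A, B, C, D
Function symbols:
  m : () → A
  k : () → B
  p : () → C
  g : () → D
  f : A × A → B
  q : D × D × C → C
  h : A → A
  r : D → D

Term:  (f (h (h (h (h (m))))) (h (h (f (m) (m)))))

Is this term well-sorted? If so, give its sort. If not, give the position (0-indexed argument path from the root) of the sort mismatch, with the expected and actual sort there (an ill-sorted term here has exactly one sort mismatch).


          (m) : A
        (h (m)) : A
      (h (h (m))) : A
    (h (h (h (m)))) : A
  (h (h (h (h (m))))) : A
        (m) : A
        (m) : A
      (f (m) (m)) : B
    (h (f (m) (m))) : ✗ arg 0 at [1, 0, 0] has sort B, expected A

ill-sorted at position [1, 0, 0]: expected A, got B


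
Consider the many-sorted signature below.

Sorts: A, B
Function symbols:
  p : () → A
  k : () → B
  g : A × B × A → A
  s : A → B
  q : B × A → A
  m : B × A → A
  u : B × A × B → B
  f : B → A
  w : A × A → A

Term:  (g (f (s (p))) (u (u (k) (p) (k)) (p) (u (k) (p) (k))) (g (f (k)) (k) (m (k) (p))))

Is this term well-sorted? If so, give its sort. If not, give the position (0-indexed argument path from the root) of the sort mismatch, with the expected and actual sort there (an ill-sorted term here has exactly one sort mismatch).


well-sorted; sort = A

      (p) : A
    (s (p)) : B
  (f (s (p))) : A
      (k) : B
      (p) : A
      (k) : B
    (u (k) (p) (k)) : B
    (p) : A
      (k) : B
      (p) : A
      (k) : B
    (u (k) (p) (k)) : B
  (u (u (k) (p) (k)) (p) (u (k) (p) (k))) : B
      (k) : B
    (f (k)) : A
    (k) : B
      (k) : B
      (p) : A
    (m (k) (p)) : A
  (g (f (k)) (k) (m (k) (p))) : A
(g (f (s (p))) (u (u (k) (p) (k)) (p) (u (k) (p) (k))) (g (f (k)) (k) (m (k) (p)))) : A


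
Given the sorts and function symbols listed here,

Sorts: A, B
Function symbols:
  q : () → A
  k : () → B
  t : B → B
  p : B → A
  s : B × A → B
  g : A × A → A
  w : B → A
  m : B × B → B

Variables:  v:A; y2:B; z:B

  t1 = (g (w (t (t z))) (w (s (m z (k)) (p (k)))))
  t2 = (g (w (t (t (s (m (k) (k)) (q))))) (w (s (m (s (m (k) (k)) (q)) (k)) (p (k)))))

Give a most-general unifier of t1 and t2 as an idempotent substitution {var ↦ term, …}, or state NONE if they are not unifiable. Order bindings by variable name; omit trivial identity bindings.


{z ↦ (s (m (k) (k)) (q))}
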